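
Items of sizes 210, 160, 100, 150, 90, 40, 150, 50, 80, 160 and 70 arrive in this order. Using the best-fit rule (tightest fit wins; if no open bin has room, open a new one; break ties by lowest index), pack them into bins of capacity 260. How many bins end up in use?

  210 → bin 1 (new)  [load 210/260]
  160 → bin 2 (new)  [load 160/260]
  100 → bin 2  [load 260/260]
  150 → bin 3 (new)  [load 150/260]
  90 → bin 3  [load 240/260]
  40 → bin 1  [load 250/260]
  150 → bin 4 (new)  [load 150/260]
  50 → bin 4  [load 200/260]
  80 → bin 5 (new)  [load 80/260]
  160 → bin 5  [load 240/260]
  70 → bin 6 (new)  [load 70/260]
6 bins opened.

6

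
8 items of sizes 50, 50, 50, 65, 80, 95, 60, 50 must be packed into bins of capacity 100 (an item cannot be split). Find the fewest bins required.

6

Total = 95 + 80 + 65 + 60 + 50 + 50 + 50 + 50 = 500.
Lower bound: ⌈500/100⌉ = 5 bins.
A packing using 6 bins:
  bin 1: 95 = 95
  bin 2: 80 = 80
  bin 3: 65 = 65
  bin 4: 60 = 60
  bin 5: 50 + 50 = 100
  bin 6: 50 + 50 = 100
No arrangement into 5 bins stays within capacity, so 6 is optimal.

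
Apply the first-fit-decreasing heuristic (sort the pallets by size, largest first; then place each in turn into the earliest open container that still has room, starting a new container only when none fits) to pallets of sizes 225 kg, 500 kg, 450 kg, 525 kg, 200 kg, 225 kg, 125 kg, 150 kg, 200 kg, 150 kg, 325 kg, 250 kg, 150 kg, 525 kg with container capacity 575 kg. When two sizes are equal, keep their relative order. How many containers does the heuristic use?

8

Sorted descending: 525, 525, 500, 450, 325, 250, 225, 225, 200, 200, 150, 150, 150, 125.
  525 → container 1 (new)  [load 525/575]
  525 → container 2 (new)  [load 525/575]
  500 → container 3 (new)  [load 500/575]
  450 → container 4 (new)  [load 450/575]
  325 → container 5 (new)  [load 325/575]
  250 → container 5  [load 575/575]
  225 → container 6 (new)  [load 225/575]
  225 → container 6  [load 450/575]
  200 → container 7 (new)  [load 200/575]
  200 → container 7  [load 400/575]
  150 → container 7  [load 550/575]
  150 → container 8 (new)  [load 150/575]
  150 → container 8  [load 300/575]
  125 → container 4  [load 575/575]
8 containers opened.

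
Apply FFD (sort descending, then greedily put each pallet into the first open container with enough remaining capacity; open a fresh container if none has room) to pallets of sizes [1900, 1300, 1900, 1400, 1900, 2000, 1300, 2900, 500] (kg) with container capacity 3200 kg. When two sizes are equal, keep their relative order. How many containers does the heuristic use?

Sorted descending: 2900, 2000, 1900, 1900, 1900, 1400, 1300, 1300, 500.
  2900 → container 1 (new)  [load 2900/3200]
  2000 → container 2 (new)  [load 2000/3200]
  1900 → container 3 (new)  [load 1900/3200]
  1900 → container 4 (new)  [load 1900/3200]
  1900 → container 5 (new)  [load 1900/3200]
  1400 → container 6 (new)  [load 1400/3200]
  1300 → container 3  [load 3200/3200]
  1300 → container 4  [load 3200/3200]
  500 → container 2  [load 2500/3200]
6 containers opened.

6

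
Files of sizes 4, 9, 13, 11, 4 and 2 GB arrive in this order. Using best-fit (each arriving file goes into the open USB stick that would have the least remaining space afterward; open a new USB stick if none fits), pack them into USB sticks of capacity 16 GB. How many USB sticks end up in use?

3

  4 → USB stick 1 (new)  [load 4/16]
  9 → USB stick 1  [load 13/16]
  13 → USB stick 2 (new)  [load 13/16]
  11 → USB stick 3 (new)  [load 11/16]
  4 → USB stick 3  [load 15/16]
  2 → USB stick 1  [load 15/16]
3 USB sticks opened.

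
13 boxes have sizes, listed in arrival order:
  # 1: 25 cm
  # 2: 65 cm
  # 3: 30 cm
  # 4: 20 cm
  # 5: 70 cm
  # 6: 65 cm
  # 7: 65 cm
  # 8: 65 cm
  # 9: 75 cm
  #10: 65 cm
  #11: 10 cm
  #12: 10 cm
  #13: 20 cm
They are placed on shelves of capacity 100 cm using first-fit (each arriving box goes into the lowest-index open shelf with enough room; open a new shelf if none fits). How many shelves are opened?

  25 → shelf 1 (new)  [load 25/100]
  65 → shelf 1  [load 90/100]
  30 → shelf 2 (new)  [load 30/100]
  20 → shelf 2  [load 50/100]
  70 → shelf 3 (new)  [load 70/100]
  65 → shelf 4 (new)  [load 65/100]
  65 → shelf 5 (new)  [load 65/100]
  65 → shelf 6 (new)  [load 65/100]
  75 → shelf 7 (new)  [load 75/100]
  65 → shelf 8 (new)  [load 65/100]
  10 → shelf 1  [load 100/100]
  10 → shelf 2  [load 60/100]
  20 → shelf 2  [load 80/100]
8 shelves opened.

8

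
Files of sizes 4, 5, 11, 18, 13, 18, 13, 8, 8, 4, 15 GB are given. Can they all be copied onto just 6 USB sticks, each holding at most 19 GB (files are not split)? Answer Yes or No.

No

Total = 117 GB; ⌈117/19⌉ = 7.
At least 7 USB sticks are required, but only 6 are allowed.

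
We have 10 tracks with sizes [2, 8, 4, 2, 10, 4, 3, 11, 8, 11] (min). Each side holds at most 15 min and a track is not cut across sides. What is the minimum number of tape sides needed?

5

Total = 11 + 11 + 10 + 8 + 8 + 4 + 4 + 3 + 2 + 2 = 63 min.
Lower bound: ⌈63/15⌉ = 5 tape sides.
A packing using 5 tape sides:
  side 1: 11 + 4 = 15
  side 2: 11 + 4 = 15
  side 3: 10 + 3 + 2 = 15
  side 4: 8 + 2 = 10
  side 5: 8 = 8
This matches the lower bound, so 5 is optimal.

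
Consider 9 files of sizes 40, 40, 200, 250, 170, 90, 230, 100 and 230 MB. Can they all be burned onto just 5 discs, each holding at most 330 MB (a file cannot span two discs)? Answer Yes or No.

A valid assignment using 5 discs:
  disc 1: 250 + 40 + 40 = 330
  disc 2: 230 + 100 = 330
  disc 3: 230 + 90 = 320
  disc 4: 200 = 200
  disc 5: 170 = 170
Every load is within 330 MB, so 5 discs suffice.

Yes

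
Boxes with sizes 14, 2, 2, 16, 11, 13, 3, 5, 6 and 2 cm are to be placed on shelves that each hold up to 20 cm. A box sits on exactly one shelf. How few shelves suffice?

Total = 16 + 14 + 13 + 11 + 6 + 5 + 3 + 2 + 2 + 2 = 74 cm.
Lower bound: ⌈74/20⌉ = 4 shelves.
A packing using 4 shelves:
  shelf 1: 16 + 3 = 19
  shelf 2: 14 + 6 = 20
  shelf 3: 13 + 5 + 2 = 20
  shelf 4: 11 + 2 + 2 = 15
This matches the lower bound, so 4 is optimal.

4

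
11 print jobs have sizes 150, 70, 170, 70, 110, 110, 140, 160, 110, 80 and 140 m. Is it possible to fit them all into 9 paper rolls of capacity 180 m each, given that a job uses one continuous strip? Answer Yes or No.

A valid assignment using 9 paper rolls:
  roll 1: 170 = 170
  roll 2: 160 = 160
  roll 3: 150 = 150
  roll 4: 140 = 140
  roll 5: 140 = 140
  roll 6: 110 + 70 = 180
  roll 7: 110 + 70 = 180
  roll 8: 110 = 110
  roll 9: 80 = 80
Every load is within 180 m, so 9 paper rolls suffice.

Yes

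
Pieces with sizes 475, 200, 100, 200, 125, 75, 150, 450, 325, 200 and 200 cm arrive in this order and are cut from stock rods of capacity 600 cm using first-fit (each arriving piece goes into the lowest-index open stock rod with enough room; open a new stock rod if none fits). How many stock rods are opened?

5

  475 → stock rod 1 (new)  [load 475/600]
  200 → stock rod 2 (new)  [load 200/600]
  100 → stock rod 1  [load 575/600]
  200 → stock rod 2  [load 400/600]
  125 → stock rod 2  [load 525/600]
  75 → stock rod 2  [load 600/600]
  150 → stock rod 3 (new)  [load 150/600]
  450 → stock rod 3  [load 600/600]
  325 → stock rod 4 (new)  [load 325/600]
  200 → stock rod 4  [load 525/600]
  200 → stock rod 5 (new)  [load 200/600]
5 stock rods opened.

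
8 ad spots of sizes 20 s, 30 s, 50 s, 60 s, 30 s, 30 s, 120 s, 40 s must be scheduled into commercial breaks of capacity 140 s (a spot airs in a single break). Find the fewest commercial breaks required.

3

Total = 120 + 60 + 50 + 40 + 30 + 30 + 30 + 20 = 380 s.
Lower bound: ⌈380/140⌉ = 3 commercial breaks.
A packing using 3 commercial breaks:
  break 1: 120 + 20 = 140
  break 2: 60 + 50 + 30 = 140
  break 3: 40 + 30 + 30 = 100
This matches the lower bound, so 3 is optimal.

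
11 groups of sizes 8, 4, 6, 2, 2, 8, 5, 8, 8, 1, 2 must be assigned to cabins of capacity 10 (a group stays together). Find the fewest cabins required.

Total = 8 + 8 + 8 + 8 + 6 + 5 + 4 + 2 + 2 + 2 + 1 = 54.
Lower bound: ⌈54/10⌉ = 6 cabins.
A packing using 6 cabins:
  cabin 1: 8 + 2 = 10
  cabin 2: 8 + 2 = 10
  cabin 3: 8 + 2 = 10
  cabin 4: 8 + 1 = 9
  cabin 5: 6 + 4 = 10
  cabin 6: 5 = 5
This matches the lower bound, so 6 is optimal.

6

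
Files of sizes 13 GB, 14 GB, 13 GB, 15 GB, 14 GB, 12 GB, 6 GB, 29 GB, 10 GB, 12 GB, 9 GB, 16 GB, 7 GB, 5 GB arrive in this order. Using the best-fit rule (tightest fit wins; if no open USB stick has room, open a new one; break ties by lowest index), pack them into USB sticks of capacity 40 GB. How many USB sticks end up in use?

5

  13 → USB stick 1 (new)  [load 13/40]
  14 → USB stick 1  [load 27/40]
  13 → USB stick 1  [load 40/40]
  15 → USB stick 2 (new)  [load 15/40]
  14 → USB stick 2  [load 29/40]
  12 → USB stick 3 (new)  [load 12/40]
  6 → USB stick 2  [load 35/40]
  29 → USB stick 4 (new)  [load 29/40]
  10 → USB stick 4  [load 39/40]
  12 → USB stick 3  [load 24/40]
  9 → USB stick 3  [load 33/40]
  16 → USB stick 5 (new)  [load 16/40]
  7 → USB stick 3  [load 40/40]
  5 → USB stick 2  [load 40/40]
5 USB sticks opened.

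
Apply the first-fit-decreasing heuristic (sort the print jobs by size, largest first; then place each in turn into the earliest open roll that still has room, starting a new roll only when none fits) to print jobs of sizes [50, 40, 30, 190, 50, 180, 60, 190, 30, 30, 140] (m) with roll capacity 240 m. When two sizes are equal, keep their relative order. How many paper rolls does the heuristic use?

Sorted descending: 190, 190, 180, 140, 60, 50, 50, 40, 30, 30, 30.
  190 → roll 1 (new)  [load 190/240]
  190 → roll 2 (new)  [load 190/240]
  180 → roll 3 (new)  [load 180/240]
  140 → roll 4 (new)  [load 140/240]
  60 → roll 3  [load 240/240]
  50 → roll 1  [load 240/240]
  50 → roll 2  [load 240/240]
  40 → roll 4  [load 180/240]
  30 → roll 4  [load 210/240]
  30 → roll 4  [load 240/240]
  30 → roll 5 (new)  [load 30/240]
5 paper rolls opened.

5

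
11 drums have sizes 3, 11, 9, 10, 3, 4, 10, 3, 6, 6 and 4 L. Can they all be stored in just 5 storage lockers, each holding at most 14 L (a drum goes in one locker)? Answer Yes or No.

No

Total = 69 L; ⌈69/14⌉ = 5.
The bound of 5 does not rule out 5, but exhaustive search shows no assignment into 5 storage lockers of capacity 14 L exists — the minimum is 6.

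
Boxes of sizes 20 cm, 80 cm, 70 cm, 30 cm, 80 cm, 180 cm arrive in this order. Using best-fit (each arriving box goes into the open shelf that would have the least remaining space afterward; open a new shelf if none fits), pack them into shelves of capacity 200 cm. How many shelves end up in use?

3

  20 → shelf 1 (new)  [load 20/200]
  80 → shelf 1  [load 100/200]
  70 → shelf 1  [load 170/200]
  30 → shelf 1  [load 200/200]
  80 → shelf 2 (new)  [load 80/200]
  180 → shelf 3 (new)  [load 180/200]
3 shelves opened.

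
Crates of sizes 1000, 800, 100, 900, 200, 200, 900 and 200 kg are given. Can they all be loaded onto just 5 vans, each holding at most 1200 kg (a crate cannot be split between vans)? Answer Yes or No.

A valid assignment using 4 vans:
  van 1: 1000 + 200 = 1200
  van 2: 900 + 200 + 100 = 1200
  van 3: 900 + 200 = 1100
  van 4: 800 = 800
That uses only 4 ≤ 5, so 5 vans are enough.

Yes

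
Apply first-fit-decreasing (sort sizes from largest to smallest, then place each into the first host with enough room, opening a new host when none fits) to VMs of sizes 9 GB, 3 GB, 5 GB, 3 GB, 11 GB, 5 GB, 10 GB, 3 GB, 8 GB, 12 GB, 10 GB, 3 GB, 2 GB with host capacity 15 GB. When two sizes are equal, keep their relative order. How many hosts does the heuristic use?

Sorted descending: 12, 11, 10, 10, 9, 8, 5, 5, 3, 3, 3, 3, 2.
  12 → host 1 (new)  [load 12/15]
  11 → host 2 (new)  [load 11/15]
  10 → host 3 (new)  [load 10/15]
  10 → host 4 (new)  [load 10/15]
  9 → host 5 (new)  [load 9/15]
  8 → host 6 (new)  [load 8/15]
  5 → host 3  [load 15/15]
  5 → host 4  [load 15/15]
  3 → host 1  [load 15/15]
  3 → host 2  [load 14/15]
  3 → host 5  [load 12/15]
  3 → host 5  [load 15/15]
  2 → host 6  [load 10/15]
6 hosts opened.

6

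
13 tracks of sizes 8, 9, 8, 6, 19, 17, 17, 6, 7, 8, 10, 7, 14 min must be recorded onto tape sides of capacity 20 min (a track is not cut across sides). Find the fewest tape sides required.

Total = 19 + 17 + 17 + 14 + 10 + 9 + 8 + 8 + 8 + 7 + 7 + 6 + 6 = 136 min.
Lower bound: ⌈136/20⌉ = 7 tape sides.
A packing using 8 tape sides:
  side 1: 19 = 19
  side 2: 17 = 17
  side 3: 17 = 17
  side 4: 14 + 6 = 20
  side 5: 10 + 9 = 19
  side 6: 8 + 8 = 16
  side 7: 8 + 7 = 15
  side 8: 7 + 6 = 13
No arrangement into 7 tape sides stays within capacity, so 8 is optimal.

8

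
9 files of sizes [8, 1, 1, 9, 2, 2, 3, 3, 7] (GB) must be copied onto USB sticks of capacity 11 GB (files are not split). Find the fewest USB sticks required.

4

Total = 9 + 8 + 7 + 3 + 3 + 2 + 2 + 1 + 1 = 36 GB.
Lower bound: ⌈36/11⌉ = 4 USB sticks.
A packing using 4 USB sticks:
  USB stick 1: 9 + 2 = 11
  USB stick 2: 8 + 3 = 11
  USB stick 3: 7 + 3 + 1 = 11
  USB stick 4: 2 + 1 = 3
This matches the lower bound, so 4 is optimal.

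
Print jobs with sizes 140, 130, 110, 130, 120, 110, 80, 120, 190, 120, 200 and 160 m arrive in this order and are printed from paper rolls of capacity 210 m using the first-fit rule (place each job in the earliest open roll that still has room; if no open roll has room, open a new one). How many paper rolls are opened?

  140 → roll 1 (new)  [load 140/210]
  130 → roll 2 (new)  [load 130/210]
  110 → roll 3 (new)  [load 110/210]
  130 → roll 4 (new)  [load 130/210]
  120 → roll 5 (new)  [load 120/210]
  110 → roll 6 (new)  [load 110/210]
  80 → roll 2  [load 210/210]
  120 → roll 7 (new)  [load 120/210]
  190 → roll 8 (new)  [load 190/210]
  120 → roll 9 (new)  [load 120/210]
  200 → roll 10 (new)  [load 200/210]
  160 → roll 11 (new)  [load 160/210]
11 paper rolls opened.

11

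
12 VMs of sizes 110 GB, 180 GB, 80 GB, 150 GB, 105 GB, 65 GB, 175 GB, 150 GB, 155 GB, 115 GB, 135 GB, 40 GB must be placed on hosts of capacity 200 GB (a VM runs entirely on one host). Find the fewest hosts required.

9

Total = 180 + 175 + 155 + 150 + 150 + 135 + 115 + 110 + 105 + 80 + 65 + 40 = 1460 GB.
Lower bound: ⌈1460/200⌉ = 8 hosts.
Also, 9 VMs each exceed 100 GB, and no two of those can share a host, so at least 9 hosts are needed.
A packing using 9 hosts:
  host 1: 180 = 180
  host 2: 175 = 175
  host 3: 155 + 40 = 195
  host 4: 150 = 150
  host 5: 150 = 150
  host 6: 135 + 65 = 200
  host 7: 115 + 80 = 195
  host 8: 110 = 110
  host 9: 105 = 105
This matches the lower bound, so 9 is optimal.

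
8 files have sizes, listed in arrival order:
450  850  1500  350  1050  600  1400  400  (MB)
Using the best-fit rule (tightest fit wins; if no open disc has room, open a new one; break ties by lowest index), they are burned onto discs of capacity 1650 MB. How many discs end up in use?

  450 → disc 1 (new)  [load 450/1650]
  850 → disc 1  [load 1300/1650]
  1500 → disc 2 (new)  [load 1500/1650]
  350 → disc 1  [load 1650/1650]
  1050 → disc 3 (new)  [load 1050/1650]
  600 → disc 3  [load 1650/1650]
  1400 → disc 4 (new)  [load 1400/1650]
  400 → disc 5 (new)  [load 400/1650]
5 discs opened.

5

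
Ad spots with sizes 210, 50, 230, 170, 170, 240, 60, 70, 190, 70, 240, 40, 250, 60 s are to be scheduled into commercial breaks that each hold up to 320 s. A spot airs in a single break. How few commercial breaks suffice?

8

Total = 250 + 240 + 240 + 230 + 210 + 190 + 170 + 170 + 70 + 70 + 60 + 60 + 50 + 40 = 2050 s.
Lower bound: ⌈2050/320⌉ = 7 commercial breaks.
Also, 8 ad spots each exceed 160 s, and no two of those can share a break, so at least 8 commercial breaks are needed.
A packing using 8 commercial breaks:
  break 1: 250 + 70 = 320
  break 2: 240 + 70 = 310
  break 3: 240 + 60 = 300
  break 4: 230 + 60 = 290
  break 5: 210 + 50 + 40 = 300
  break 6: 190 = 190
  break 7: 170 = 170
  break 8: 170 = 170
This matches the lower bound, so 8 is optimal.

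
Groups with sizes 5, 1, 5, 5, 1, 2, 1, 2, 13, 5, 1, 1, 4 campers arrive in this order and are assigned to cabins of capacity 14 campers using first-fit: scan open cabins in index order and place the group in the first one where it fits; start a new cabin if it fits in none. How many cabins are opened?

  5 → cabin 1 (new)  [load 5/14]
  1 → cabin 1  [load 6/14]
  5 → cabin 1  [load 11/14]
  5 → cabin 2 (new)  [load 5/14]
  1 → cabin 1  [load 12/14]
  2 → cabin 1  [load 14/14]
  1 → cabin 2  [load 6/14]
  2 → cabin 2  [load 8/14]
  13 → cabin 3 (new)  [load 13/14]
  5 → cabin 2  [load 13/14]
  1 → cabin 2  [load 14/14]
  1 → cabin 3  [load 14/14]
  4 → cabin 4 (new)  [load 4/14]
4 cabins opened.

4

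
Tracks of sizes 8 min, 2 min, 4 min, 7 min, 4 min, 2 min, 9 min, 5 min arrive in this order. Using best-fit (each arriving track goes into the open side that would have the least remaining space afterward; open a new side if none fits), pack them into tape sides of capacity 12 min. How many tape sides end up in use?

  8 → side 1 (new)  [load 8/12]
  2 → side 1  [load 10/12]
  4 → side 2 (new)  [load 4/12]
  7 → side 2  [load 11/12]
  4 → side 3 (new)  [load 4/12]
  2 → side 1  [load 12/12]
  9 → side 4 (new)  [load 9/12]
  5 → side 3  [load 9/12]
4 tape sides opened.

4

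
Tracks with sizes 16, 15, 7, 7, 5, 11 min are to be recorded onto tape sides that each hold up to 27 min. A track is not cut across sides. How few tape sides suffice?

Total = 16 + 15 + 11 + 7 + 7 + 5 = 61 min.
Lower bound: ⌈61/27⌉ = 3 tape sides.
A packing using 3 tape sides:
  side 1: 16 + 11 = 27
  side 2: 15 + 7 + 5 = 27
  side 3: 7 = 7
This matches the lower bound, so 3 is optimal.

3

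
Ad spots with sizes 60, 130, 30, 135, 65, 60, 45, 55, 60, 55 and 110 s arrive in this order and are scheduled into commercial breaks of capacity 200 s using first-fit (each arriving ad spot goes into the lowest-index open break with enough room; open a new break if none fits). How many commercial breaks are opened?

  60 → break 1 (new)  [load 60/200]
  130 → break 1  [load 190/200]
  30 → break 2 (new)  [load 30/200]
  135 → break 2  [load 165/200]
  65 → break 3 (new)  [load 65/200]
  60 → break 3  [load 125/200]
  45 → break 3  [load 170/200]
  55 → break 4 (new)  [load 55/200]
  60 → break 4  [load 115/200]
  55 → break 4  [load 170/200]
  110 → break 5 (new)  [load 110/200]
5 commercial breaks opened.

5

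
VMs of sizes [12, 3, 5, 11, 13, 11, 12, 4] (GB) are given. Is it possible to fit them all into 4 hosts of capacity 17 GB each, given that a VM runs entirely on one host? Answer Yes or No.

Total = 71 GB; ⌈71/17⌉ = 5.
At least 5 hosts are required, but only 4 are allowed.

No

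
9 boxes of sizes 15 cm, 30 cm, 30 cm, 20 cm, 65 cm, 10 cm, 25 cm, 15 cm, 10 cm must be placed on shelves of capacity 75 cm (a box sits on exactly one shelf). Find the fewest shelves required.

3

Total = 65 + 30 + 30 + 25 + 20 + 15 + 15 + 10 + 10 = 220 cm.
Lower bound: ⌈220/75⌉ = 3 shelves.
A packing using 3 shelves:
  shelf 1: 65 + 10 = 75
  shelf 2: 30 + 30 + 15 = 75
  shelf 3: 25 + 20 + 15 + 10 = 70
This matches the lower bound, so 3 is optimal.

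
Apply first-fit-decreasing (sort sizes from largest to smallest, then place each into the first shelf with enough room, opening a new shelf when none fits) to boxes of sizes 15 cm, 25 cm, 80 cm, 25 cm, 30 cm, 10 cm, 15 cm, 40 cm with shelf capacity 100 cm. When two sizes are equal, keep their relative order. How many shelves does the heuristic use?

Sorted descending: 80, 40, 30, 25, 25, 15, 15, 10.
  80 → shelf 1 (new)  [load 80/100]
  40 → shelf 2 (new)  [load 40/100]
  30 → shelf 2  [load 70/100]
  25 → shelf 2  [load 95/100]
  25 → shelf 3 (new)  [load 25/100]
  15 → shelf 1  [load 95/100]
  15 → shelf 3  [load 40/100]
  10 → shelf 3  [load 50/100]
3 shelves opened.

3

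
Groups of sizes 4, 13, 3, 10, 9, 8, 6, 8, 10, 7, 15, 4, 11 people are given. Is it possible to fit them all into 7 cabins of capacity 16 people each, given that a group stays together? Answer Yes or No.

Yes

A valid assignment using 7 cabins:
  cabin 1: 15 = 15
  cabin 2: 13 + 3 = 16
  cabin 3: 11 + 4 = 15
  cabin 4: 10 + 6 = 16
  cabin 5: 10 + 4 = 14
  cabin 6: 9 + 7 = 16
  cabin 7: 8 + 8 = 16
Every load is within 16 people, so 7 cabins suffice.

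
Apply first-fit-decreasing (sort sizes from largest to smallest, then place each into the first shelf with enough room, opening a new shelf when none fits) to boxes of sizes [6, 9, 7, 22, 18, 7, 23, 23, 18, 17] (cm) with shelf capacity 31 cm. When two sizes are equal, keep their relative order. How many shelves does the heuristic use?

Sorted descending: 23, 23, 22, 18, 18, 17, 9, 7, 7, 6.
  23 → shelf 1 (new)  [load 23/31]
  23 → shelf 2 (new)  [load 23/31]
  22 → shelf 3 (new)  [load 22/31]
  18 → shelf 4 (new)  [load 18/31]
  18 → shelf 5 (new)  [load 18/31]
  17 → shelf 6 (new)  [load 17/31]
  9 → shelf 3  [load 31/31]
  7 → shelf 1  [load 30/31]
  7 → shelf 2  [load 30/31]
  6 → shelf 4  [load 24/31]
6 shelves opened.

6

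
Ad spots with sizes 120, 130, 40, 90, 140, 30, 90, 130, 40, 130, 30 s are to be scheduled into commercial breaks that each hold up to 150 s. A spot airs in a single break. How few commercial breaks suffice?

Total = 140 + 130 + 130 + 130 + 120 + 90 + 90 + 40 + 40 + 30 + 30 = 970 s.
Lower bound: ⌈970/150⌉ = 7 commercial breaks.
A packing using 8 commercial breaks:
  break 1: 140 = 140
  break 2: 130 = 130
  break 3: 130 = 130
  break 4: 130 = 130
  break 5: 120 + 30 = 150
  break 6: 90 + 40 = 130
  break 7: 90 + 40 = 130
  break 8: 30 = 30
No arrangement into 7 commercial breaks stays within capacity, so 8 is optimal.

8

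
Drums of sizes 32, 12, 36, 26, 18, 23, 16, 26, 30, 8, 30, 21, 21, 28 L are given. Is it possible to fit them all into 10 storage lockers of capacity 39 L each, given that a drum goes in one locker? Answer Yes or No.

Yes

A valid assignment using 10 storage lockers:
  locker 1: 36 = 36
  locker 2: 32 = 32
  locker 3: 30 + 8 = 38
  locker 4: 30 = 30
  locker 5: 28 = 28
  locker 6: 26 + 12 = 38
  locker 7: 26 = 26
  locker 8: 23 + 16 = 39
  locker 9: 21 + 18 = 39
  locker 10: 21 = 21
Every load is within 39 L, so 10 storage lockers suffice.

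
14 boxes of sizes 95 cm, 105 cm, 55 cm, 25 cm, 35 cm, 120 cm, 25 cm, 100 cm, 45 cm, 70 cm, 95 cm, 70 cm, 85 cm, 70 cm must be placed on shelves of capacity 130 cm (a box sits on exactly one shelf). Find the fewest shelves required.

Total = 120 + 105 + 100 + 95 + 95 + 85 + 70 + 70 + 70 + 55 + 45 + 35 + 25 + 25 = 995 cm.
Lower bound: ⌈995/130⌉ = 8 shelves.
Also, 9 boxes each exceed 65 cm, and no two of those can share a shelf, so at least 9 shelves are needed.
A packing using 9 shelves:
  shelf 1: 120 = 120
  shelf 2: 105 + 25 = 130
  shelf 3: 100 + 25 = 125
  shelf 4: 95 + 35 = 130
  shelf 5: 95 = 95
  shelf 6: 85 + 45 = 130
  shelf 7: 70 + 55 = 125
  shelf 8: 70 = 70
  shelf 9: 70 = 70
This matches the lower bound, so 9 is optimal.

9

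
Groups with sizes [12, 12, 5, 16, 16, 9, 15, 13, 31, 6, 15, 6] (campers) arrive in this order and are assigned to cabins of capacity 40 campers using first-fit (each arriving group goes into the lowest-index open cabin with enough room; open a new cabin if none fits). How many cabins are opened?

5

  12 → cabin 1 (new)  [load 12/40]
  12 → cabin 1  [load 24/40]
  5 → cabin 1  [load 29/40]
  16 → cabin 2 (new)  [load 16/40]
  16 → cabin 2  [load 32/40]
  9 → cabin 1  [load 38/40]
  15 → cabin 3 (new)  [load 15/40]
  13 → cabin 3  [load 28/40]
  31 → cabin 4 (new)  [load 31/40]
  6 → cabin 2  [load 38/40]
  15 → cabin 5 (new)  [load 15/40]
  6 → cabin 3  [load 34/40]
5 cabins opened.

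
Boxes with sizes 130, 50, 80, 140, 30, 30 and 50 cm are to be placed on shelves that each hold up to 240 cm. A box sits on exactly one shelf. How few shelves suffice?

Total = 140 + 130 + 80 + 50 + 50 + 30 + 30 = 510 cm.
Lower bound: ⌈510/240⌉ = 3 shelves.
A packing using 3 shelves:
  shelf 1: 140 + 80 = 220
  shelf 2: 130 + 50 + 50 = 230
  shelf 3: 30 + 30 = 60
This matches the lower bound, so 3 is optimal.

3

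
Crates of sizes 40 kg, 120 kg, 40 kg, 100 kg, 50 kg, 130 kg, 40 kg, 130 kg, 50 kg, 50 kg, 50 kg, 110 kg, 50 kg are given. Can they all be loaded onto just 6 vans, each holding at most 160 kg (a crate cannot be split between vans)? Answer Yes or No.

Total = 960 kg; ⌈960/160⌉ = 6.
The bound of 6 does not rule out 6, but exhaustive search shows no assignment into 6 vans of capacity 160 kg exists — the minimum is 7.

No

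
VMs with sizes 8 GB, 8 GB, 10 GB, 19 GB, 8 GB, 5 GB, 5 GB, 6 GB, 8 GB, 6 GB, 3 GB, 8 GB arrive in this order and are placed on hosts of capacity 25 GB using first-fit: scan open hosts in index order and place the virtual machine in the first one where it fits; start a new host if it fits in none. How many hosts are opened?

4

  8 → host 1 (new)  [load 8/25]
  8 → host 1  [load 16/25]
  10 → host 2 (new)  [load 10/25]
  19 → host 3 (new)  [load 19/25]
  8 → host 1  [load 24/25]
  5 → host 2  [load 15/25]
  5 → host 2  [load 20/25]
  6 → host 3  [load 25/25]
  8 → host 4 (new)  [load 8/25]
  6 → host 4  [load 14/25]
  3 → host 2  [load 23/25]
  8 → host 4  [load 22/25]
4 hosts opened.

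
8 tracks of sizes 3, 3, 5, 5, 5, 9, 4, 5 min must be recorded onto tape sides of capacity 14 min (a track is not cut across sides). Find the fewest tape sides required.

Total = 9 + 5 + 5 + 5 + 5 + 4 + 3 + 3 = 39 min.
Lower bound: ⌈39/14⌉ = 3 tape sides.
A packing using 3 tape sides:
  side 1: 9 + 5 = 14
  side 2: 5 + 5 + 4 = 14
  side 3: 5 + 3 + 3 = 11
This matches the lower bound, so 3 is optimal.

3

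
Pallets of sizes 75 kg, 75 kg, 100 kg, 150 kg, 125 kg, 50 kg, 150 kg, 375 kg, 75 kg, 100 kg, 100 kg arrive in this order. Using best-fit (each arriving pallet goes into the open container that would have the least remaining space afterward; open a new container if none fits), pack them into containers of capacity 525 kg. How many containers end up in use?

  75 → container 1 (new)  [load 75/525]
  75 → container 1  [load 150/525]
  100 → container 1  [load 250/525]
  150 → container 1  [load 400/525]
  125 → container 1  [load 525/525]
  50 → container 2 (new)  [load 50/525]
  150 → container 2  [load 200/525]
  375 → container 3 (new)  [load 375/525]
  75 → container 3  [load 450/525]
  100 → container 2  [load 300/525]
  100 → container 2  [load 400/525]
3 containers opened.

3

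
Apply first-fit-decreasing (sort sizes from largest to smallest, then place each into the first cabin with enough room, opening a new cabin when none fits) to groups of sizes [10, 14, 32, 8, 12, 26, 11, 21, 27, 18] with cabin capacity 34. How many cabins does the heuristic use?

Sorted descending: 32, 27, 26, 21, 18, 14, 12, 11, 10, 8.
  32 → cabin 1 (new)  [load 32/34]
  27 → cabin 2 (new)  [load 27/34]
  26 → cabin 3 (new)  [load 26/34]
  21 → cabin 4 (new)  [load 21/34]
  18 → cabin 5 (new)  [load 18/34]
  14 → cabin 5  [load 32/34]
  12 → cabin 4  [load 33/34]
  11 → cabin 6 (new)  [load 11/34]
  10 → cabin 6  [load 21/34]
  8 → cabin 3  [load 34/34]
6 cabins opened.

6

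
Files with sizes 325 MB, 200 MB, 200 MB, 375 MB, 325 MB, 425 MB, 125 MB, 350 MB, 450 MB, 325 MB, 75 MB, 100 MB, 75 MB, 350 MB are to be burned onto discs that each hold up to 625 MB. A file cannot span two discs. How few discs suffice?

Total = 450 + 425 + 375 + 350 + 350 + 325 + 325 + 325 + 200 + 200 + 125 + 100 + 75 + 75 = 3700 MB.
Lower bound: ⌈3700/625⌉ = 6 discs.
Also, 8 files each exceed 625/2 MB, and no two of those can share a disc, so at least 8 discs are needed.
A packing using 8 discs:
  disc 1: 450 + 125 = 575
  disc 2: 425 + 200 = 625
  disc 3: 375 + 200 = 575
  disc 4: 350 + 100 + 75 + 75 = 600
  disc 5: 350 = 350
  disc 6: 325 = 325
  disc 7: 325 = 325
  disc 8: 325 = 325
This matches the lower bound, so 8 is optimal.

8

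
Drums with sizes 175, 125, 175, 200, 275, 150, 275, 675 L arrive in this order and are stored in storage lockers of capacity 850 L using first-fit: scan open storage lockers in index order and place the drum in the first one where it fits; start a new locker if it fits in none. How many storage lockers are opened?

3

  175 → locker 1 (new)  [load 175/850]
  125 → locker 1  [load 300/850]
  175 → locker 1  [load 475/850]
  200 → locker 1  [load 675/850]
  275 → locker 2 (new)  [load 275/850]
  150 → locker 1  [load 825/850]
  275 → locker 2  [load 550/850]
  675 → locker 3 (new)  [load 675/850]
3 storage lockers opened.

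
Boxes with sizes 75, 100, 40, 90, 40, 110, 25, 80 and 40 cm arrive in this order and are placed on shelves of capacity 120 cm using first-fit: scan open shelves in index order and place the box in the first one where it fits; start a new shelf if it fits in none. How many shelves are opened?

  75 → shelf 1 (new)  [load 75/120]
  100 → shelf 2 (new)  [load 100/120]
  40 → shelf 1  [load 115/120]
  90 → shelf 3 (new)  [load 90/120]
  40 → shelf 4 (new)  [load 40/120]
  110 → shelf 5 (new)  [load 110/120]
  25 → shelf 3  [load 115/120]
  80 → shelf 4  [load 120/120]
  40 → shelf 6 (new)  [load 40/120]
6 shelves opened.

6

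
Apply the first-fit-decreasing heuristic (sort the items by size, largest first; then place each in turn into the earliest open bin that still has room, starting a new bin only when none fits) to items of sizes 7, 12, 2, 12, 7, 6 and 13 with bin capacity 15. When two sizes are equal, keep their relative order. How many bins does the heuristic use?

Sorted descending: 13, 12, 12, 7, 7, 6, 2.
  13 → bin 1 (new)  [load 13/15]
  12 → bin 2 (new)  [load 12/15]
  12 → bin 3 (new)  [load 12/15]
  7 → bin 4 (new)  [load 7/15]
  7 → bin 4  [load 14/15]
  6 → bin 5 (new)  [load 6/15]
  2 → bin 1  [load 15/15]
5 bins opened.

5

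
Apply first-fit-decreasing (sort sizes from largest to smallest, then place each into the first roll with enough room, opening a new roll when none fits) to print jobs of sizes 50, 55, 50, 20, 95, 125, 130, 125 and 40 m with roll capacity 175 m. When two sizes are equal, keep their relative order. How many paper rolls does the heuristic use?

4

Sorted descending: 130, 125, 125, 95, 55, 50, 50, 40, 20.
  130 → roll 1 (new)  [load 130/175]
  125 → roll 2 (new)  [load 125/175]
  125 → roll 3 (new)  [load 125/175]
  95 → roll 4 (new)  [load 95/175]
  55 → roll 4  [load 150/175]
  50 → roll 2  [load 175/175]
  50 → roll 3  [load 175/175]
  40 → roll 1  [load 170/175]
  20 → roll 4  [load 170/175]
4 paper rolls opened.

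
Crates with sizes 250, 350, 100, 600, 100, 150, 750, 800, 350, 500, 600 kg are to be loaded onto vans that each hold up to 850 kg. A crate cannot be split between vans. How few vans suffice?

6

Total = 800 + 750 + 600 + 600 + 500 + 350 + 350 + 250 + 150 + 100 + 100 = 4550 kg.
Lower bound: ⌈4550/850⌉ = 6 vans.
A packing using 6 vans:
  van 1: 800 = 800
  van 2: 750 + 100 = 850
  van 3: 600 + 250 = 850
  van 4: 600 + 150 + 100 = 850
  van 5: 500 + 350 = 850
  van 6: 350 = 350
This matches the lower bound, so 6 is optimal.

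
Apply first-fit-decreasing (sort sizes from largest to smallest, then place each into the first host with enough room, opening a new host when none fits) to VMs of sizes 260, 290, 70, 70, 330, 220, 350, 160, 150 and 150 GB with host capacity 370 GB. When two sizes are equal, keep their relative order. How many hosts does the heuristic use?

6

Sorted descending: 350, 330, 290, 260, 220, 160, 150, 150, 70, 70.
  350 → host 1 (new)  [load 350/370]
  330 → host 2 (new)  [load 330/370]
  290 → host 3 (new)  [load 290/370]
  260 → host 4 (new)  [load 260/370]
  220 → host 5 (new)  [load 220/370]
  160 → host 6 (new)  [load 160/370]
  150 → host 5  [load 370/370]
  150 → host 6  [load 310/370]
  70 → host 3  [load 360/370]
  70 → host 4  [load 330/370]
6 hosts opened.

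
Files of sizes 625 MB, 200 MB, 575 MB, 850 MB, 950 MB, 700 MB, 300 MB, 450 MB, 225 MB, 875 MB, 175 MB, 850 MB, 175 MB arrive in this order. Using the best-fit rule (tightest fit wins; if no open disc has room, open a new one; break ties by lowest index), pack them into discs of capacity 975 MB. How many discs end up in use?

  625 → disc 1 (new)  [load 625/975]
  200 → disc 1  [load 825/975]
  575 → disc 2 (new)  [load 575/975]
  850 → disc 3 (new)  [load 850/975]
  950 → disc 4 (new)  [load 950/975]
  700 → disc 5 (new)  [load 700/975]
  300 → disc 2  [load 875/975]
  450 → disc 6 (new)  [load 450/975]
  225 → disc 5  [load 925/975]
  875 → disc 7 (new)  [load 875/975]
  175 → disc 6  [load 625/975]
  850 → disc 8 (new)  [load 850/975]
  175 → disc 6  [load 800/975]
8 discs opened.

8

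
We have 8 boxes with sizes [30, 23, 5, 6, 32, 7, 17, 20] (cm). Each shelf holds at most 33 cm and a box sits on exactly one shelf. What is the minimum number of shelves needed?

Total = 32 + 30 + 23 + 20 + 17 + 7 + 6 + 5 = 140 cm.
Lower bound: ⌈140/33⌉ = 5 shelves.
A packing using 5 shelves:
  shelf 1: 32 = 32
  shelf 2: 30 = 30
  shelf 3: 23 + 7 = 30
  shelf 4: 20 + 6 + 5 = 31
  shelf 5: 17 = 17
This matches the lower bound, so 5 is optimal.

5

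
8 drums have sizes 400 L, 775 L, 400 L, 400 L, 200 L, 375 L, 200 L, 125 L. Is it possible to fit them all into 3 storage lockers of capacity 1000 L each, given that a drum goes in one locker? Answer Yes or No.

Yes

A valid assignment using 3 storage lockers:
  locker 1: 775 + 200 = 975
  locker 2: 400 + 400 + 200 = 1000
  locker 3: 400 + 375 + 125 = 900
Every load is within 1000 L, so 3 storage lockers suffice.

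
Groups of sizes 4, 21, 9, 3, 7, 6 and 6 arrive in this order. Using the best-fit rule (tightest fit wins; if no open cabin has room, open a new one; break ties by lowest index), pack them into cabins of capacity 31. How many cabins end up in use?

  4 → cabin 1 (new)  [load 4/31]
  21 → cabin 1  [load 25/31]
  9 → cabin 2 (new)  [load 9/31]
  3 → cabin 1  [load 28/31]
  7 → cabin 2  [load 16/31]
  6 → cabin 2  [load 22/31]
  6 → cabin 2  [load 28/31]
2 cabins opened.

2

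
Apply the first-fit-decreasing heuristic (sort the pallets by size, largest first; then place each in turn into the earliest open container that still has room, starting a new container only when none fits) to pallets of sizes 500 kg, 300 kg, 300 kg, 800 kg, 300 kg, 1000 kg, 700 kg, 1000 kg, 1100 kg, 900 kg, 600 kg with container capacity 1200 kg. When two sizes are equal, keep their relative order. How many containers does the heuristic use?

Sorted descending: 1100, 1000, 1000, 900, 800, 700, 600, 500, 300, 300, 300.
  1100 → container 1 (new)  [load 1100/1200]
  1000 → container 2 (new)  [load 1000/1200]
  1000 → container 3 (new)  [load 1000/1200]
  900 → container 4 (new)  [load 900/1200]
  800 → container 5 (new)  [load 800/1200]
  700 → container 6 (new)  [load 700/1200]
  600 → container 7 (new)  [load 600/1200]
  500 → container 6  [load 1200/1200]
  300 → container 4  [load 1200/1200]
  300 → container 5  [load 1100/1200]
  300 → container 7  [load 900/1200]
7 containers opened.

7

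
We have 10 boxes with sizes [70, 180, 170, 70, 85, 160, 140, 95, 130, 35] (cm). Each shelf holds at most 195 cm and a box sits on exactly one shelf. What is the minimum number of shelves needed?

7

Total = 180 + 170 + 160 + 140 + 130 + 95 + 85 + 70 + 70 + 35 = 1135 cm.
Lower bound: ⌈1135/195⌉ = 6 shelves.
A packing using 7 shelves:
  shelf 1: 180 = 180
  shelf 2: 170 = 170
  shelf 3: 160 + 35 = 195
  shelf 4: 140 = 140
  shelf 5: 130 = 130
  shelf 6: 95 + 85 = 180
  shelf 7: 70 + 70 = 140
No arrangement into 6 shelves stays within capacity, so 7 is optimal.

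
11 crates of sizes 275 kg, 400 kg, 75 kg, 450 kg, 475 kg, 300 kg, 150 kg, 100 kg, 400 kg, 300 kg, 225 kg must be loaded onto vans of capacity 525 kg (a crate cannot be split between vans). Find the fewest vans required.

7

Total = 475 + 450 + 400 + 400 + 300 + 300 + 275 + 225 + 150 + 100 + 75 = 3150 kg.
Lower bound: ⌈3150/525⌉ = 6 vans.
Also, 7 crates each exceed 525/2 kg, and no two of those can share a van, so at least 7 vans are needed.
A packing using 7 vans:
  van 1: 475 = 475
  van 2: 450 + 75 = 525
  van 3: 400 + 100 = 500
  van 4: 400 = 400
  van 5: 300 + 225 = 525
  van 6: 300 + 150 = 450
  van 7: 275 = 275
This matches the lower bound, so 7 is optimal.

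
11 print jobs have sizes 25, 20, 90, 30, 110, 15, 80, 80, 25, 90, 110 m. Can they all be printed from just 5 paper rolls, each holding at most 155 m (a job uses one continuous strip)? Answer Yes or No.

Total = 675 m; ⌈675/155⌉ = 5.
6 print jobs each exceed half the capacity and cannot share a roll, forcing at least 6 paper rolls.
At least 6 paper rolls are required, but only 5 are allowed.

No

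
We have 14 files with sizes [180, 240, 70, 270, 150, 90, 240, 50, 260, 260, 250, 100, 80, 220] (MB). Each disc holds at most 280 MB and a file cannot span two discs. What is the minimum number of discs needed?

10

Total = 270 + 260 + 260 + 250 + 240 + 240 + 220 + 180 + 150 + 100 + 90 + 80 + 70 + 50 = 2460 MB.
Lower bound: ⌈2460/280⌉ = 9 discs.
A packing using 10 discs:
  disc 1: 270 = 270
  disc 2: 260 = 260
  disc 3: 260 = 260
  disc 4: 250 = 250
  disc 5: 240 = 240
  disc 6: 240 = 240
  disc 7: 220 + 50 = 270
  disc 8: 180 + 100 = 280
  disc 9: 150 + 90 = 240
  disc 10: 80 + 70 = 150
No arrangement into 9 discs stays within capacity, so 10 is optimal.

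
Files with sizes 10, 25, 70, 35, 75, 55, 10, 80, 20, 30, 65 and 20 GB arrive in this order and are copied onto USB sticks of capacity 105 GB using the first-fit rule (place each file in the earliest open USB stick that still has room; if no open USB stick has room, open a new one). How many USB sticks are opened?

5

  10 → USB stick 1 (new)  [load 10/105]
  25 → USB stick 1  [load 35/105]
  70 → USB stick 1  [load 105/105]
  35 → USB stick 2 (new)  [load 35/105]
  75 → USB stick 3 (new)  [load 75/105]
  55 → USB stick 2  [load 90/105]
  10 → USB stick 2  [load 100/105]
  80 → USB stick 4 (new)  [load 80/105]
  20 → USB stick 3  [load 95/105]
  30 → USB stick 5 (new)  [load 30/105]
  65 → USB stick 5  [load 95/105]
  20 → USB stick 4  [load 100/105]
5 USB sticks opened.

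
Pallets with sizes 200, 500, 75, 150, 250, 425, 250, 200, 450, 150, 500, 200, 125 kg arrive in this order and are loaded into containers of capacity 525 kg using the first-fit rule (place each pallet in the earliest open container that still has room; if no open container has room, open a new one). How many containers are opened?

  200 → container 1 (new)  [load 200/525]
  500 → container 2 (new)  [load 500/525]
  75 → container 1  [load 275/525]
  150 → container 1  [load 425/525]
  250 → container 3 (new)  [load 250/525]
  425 → container 4 (new)  [load 425/525]
  250 → container 3  [load 500/525]
  200 → container 5 (new)  [load 200/525]
  450 → container 6 (new)  [load 450/525]
  150 → container 5  [load 350/525]
  500 → container 7 (new)  [load 500/525]
  200 → container 8 (new)  [load 200/525]
  125 → container 5  [load 475/525]
8 containers opened.

8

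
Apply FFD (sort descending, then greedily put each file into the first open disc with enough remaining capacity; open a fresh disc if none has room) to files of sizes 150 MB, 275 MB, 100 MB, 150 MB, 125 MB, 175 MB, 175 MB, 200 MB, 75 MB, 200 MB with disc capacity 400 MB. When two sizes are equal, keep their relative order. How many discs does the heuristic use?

Sorted descending: 275, 200, 200, 175, 175, 150, 150, 125, 100, 75.
  275 → disc 1 (new)  [load 275/400]
  200 → disc 2 (new)  [load 200/400]
  200 → disc 2  [load 400/400]
  175 → disc 3 (new)  [load 175/400]
  175 → disc 3  [load 350/400]
  150 → disc 4 (new)  [load 150/400]
  150 → disc 4  [load 300/400]
  125 → disc 1  [load 400/400]
  100 → disc 4  [load 400/400]
  75 → disc 5 (new)  [load 75/400]
5 discs opened.

5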